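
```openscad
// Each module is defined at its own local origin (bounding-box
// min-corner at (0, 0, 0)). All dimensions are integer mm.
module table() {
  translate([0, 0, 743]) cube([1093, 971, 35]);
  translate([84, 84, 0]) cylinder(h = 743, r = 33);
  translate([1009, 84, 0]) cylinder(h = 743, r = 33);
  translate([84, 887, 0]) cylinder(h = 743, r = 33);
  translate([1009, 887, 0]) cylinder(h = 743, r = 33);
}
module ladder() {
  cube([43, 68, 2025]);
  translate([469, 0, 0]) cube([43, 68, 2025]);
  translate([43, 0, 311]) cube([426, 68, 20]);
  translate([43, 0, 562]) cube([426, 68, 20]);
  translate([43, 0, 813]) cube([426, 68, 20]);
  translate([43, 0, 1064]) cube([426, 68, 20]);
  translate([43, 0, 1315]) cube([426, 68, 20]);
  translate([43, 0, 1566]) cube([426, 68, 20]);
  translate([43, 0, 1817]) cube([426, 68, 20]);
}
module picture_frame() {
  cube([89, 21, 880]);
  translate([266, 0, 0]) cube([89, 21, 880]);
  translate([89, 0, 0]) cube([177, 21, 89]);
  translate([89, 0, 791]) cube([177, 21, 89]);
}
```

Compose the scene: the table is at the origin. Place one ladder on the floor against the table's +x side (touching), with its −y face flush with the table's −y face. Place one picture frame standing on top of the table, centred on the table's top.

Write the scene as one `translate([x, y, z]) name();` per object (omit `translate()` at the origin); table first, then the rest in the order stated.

table();
translate([1093, 0, 0]) ladder();
translate([369, 475, 778]) picture_frame();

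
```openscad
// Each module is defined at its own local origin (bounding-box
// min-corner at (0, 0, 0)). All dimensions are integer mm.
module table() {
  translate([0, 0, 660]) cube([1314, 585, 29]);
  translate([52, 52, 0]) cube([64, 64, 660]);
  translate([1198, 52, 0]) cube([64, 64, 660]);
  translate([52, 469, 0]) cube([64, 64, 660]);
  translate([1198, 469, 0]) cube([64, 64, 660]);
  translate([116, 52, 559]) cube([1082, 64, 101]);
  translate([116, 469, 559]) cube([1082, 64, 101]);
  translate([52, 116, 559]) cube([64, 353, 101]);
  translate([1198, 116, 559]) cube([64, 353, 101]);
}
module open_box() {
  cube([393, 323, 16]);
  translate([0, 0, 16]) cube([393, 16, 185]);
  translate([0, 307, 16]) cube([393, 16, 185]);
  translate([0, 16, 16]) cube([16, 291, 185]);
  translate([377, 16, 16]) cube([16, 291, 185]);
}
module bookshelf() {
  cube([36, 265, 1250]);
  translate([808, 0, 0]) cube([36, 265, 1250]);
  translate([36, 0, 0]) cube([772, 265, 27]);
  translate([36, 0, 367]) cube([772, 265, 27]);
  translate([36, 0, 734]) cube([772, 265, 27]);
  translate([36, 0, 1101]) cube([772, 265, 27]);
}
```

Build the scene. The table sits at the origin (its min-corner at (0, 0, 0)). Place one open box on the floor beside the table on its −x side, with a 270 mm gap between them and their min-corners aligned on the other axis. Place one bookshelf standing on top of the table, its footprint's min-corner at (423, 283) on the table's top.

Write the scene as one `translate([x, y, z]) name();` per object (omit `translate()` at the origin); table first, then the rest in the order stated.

table();
translate([-663, 0, 0]) open_box();
translate([423, 283, 689]) bookshelf();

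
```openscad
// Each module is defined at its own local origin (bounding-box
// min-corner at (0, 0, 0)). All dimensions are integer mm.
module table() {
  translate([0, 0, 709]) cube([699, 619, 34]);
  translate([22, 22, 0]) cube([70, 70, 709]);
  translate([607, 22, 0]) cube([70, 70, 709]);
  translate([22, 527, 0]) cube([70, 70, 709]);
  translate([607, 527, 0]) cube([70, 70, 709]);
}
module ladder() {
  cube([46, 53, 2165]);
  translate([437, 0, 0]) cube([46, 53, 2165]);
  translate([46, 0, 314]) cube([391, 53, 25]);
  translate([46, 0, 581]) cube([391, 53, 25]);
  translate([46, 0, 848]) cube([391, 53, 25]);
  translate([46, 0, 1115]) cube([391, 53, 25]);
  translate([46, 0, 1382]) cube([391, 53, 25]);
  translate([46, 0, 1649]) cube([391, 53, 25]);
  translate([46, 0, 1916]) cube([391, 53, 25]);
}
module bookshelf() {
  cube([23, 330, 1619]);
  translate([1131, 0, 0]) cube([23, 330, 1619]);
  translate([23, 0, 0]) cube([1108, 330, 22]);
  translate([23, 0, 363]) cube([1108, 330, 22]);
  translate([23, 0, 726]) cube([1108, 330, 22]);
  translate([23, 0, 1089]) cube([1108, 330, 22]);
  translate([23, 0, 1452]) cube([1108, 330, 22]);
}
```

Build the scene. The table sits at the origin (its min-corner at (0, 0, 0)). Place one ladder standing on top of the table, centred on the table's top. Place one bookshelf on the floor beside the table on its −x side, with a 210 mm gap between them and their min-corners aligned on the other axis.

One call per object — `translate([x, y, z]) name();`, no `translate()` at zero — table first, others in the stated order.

table();
translate([108, 283, 743]) ladder();
translate([-1364, 0, 0]) bookshelf();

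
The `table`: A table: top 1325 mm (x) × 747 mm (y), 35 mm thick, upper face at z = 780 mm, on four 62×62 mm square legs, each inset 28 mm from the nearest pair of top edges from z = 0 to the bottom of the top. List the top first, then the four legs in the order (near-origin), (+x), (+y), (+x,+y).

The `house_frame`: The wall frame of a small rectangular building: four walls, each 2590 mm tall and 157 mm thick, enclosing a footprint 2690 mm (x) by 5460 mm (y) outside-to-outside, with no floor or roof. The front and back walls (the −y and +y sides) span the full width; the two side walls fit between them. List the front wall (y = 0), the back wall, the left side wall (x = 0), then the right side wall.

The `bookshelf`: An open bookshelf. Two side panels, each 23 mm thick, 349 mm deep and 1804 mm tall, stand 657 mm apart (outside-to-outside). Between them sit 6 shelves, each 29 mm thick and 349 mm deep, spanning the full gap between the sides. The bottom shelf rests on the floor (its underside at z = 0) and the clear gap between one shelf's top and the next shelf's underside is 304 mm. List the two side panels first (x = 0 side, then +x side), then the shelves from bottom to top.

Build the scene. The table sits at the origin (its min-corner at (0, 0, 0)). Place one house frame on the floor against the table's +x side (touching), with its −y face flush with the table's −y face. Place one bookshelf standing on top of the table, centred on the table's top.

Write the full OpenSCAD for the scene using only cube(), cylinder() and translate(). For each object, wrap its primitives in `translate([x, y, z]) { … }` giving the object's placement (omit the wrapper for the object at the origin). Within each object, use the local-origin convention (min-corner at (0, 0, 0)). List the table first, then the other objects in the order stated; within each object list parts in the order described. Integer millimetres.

translate([0, 0, 745]) cube([1325, 747, 35]);
translate([28, 28, 0]) cube([62, 62, 745]);
translate([1235, 28, 0]) cube([62, 62, 745]);
translate([28, 657, 0]) cube([62, 62, 745]);
translate([1235, 657, 0]) cube([62, 62, 745]);
translate([1325, 0, 0]) {
  cube([2690, 157, 2590]);
  translate([0, 5303, 0]) cube([2690, 157, 2590]);
  translate([0, 157, 0]) cube([157, 5146, 2590]);
  translate([2533, 157, 0]) cube([157, 5146, 2590]);
}
translate([334, 199, 780]) {
  cube([23, 349, 1804]);
  translate([634, 0, 0]) cube([23, 349, 1804]);
  translate([23, 0, 0]) cube([611, 349, 29]);
  translate([23, 0, 333]) cube([611, 349, 29]);
  translate([23, 0, 666]) cube([611, 349, 29]);
  translate([23, 0, 999]) cube([611, 349, 29]);
  translate([23, 0, 1332]) cube([611, 349, 29]);
  translate([23, 0, 1665]) cube([611, 349, 29]);
}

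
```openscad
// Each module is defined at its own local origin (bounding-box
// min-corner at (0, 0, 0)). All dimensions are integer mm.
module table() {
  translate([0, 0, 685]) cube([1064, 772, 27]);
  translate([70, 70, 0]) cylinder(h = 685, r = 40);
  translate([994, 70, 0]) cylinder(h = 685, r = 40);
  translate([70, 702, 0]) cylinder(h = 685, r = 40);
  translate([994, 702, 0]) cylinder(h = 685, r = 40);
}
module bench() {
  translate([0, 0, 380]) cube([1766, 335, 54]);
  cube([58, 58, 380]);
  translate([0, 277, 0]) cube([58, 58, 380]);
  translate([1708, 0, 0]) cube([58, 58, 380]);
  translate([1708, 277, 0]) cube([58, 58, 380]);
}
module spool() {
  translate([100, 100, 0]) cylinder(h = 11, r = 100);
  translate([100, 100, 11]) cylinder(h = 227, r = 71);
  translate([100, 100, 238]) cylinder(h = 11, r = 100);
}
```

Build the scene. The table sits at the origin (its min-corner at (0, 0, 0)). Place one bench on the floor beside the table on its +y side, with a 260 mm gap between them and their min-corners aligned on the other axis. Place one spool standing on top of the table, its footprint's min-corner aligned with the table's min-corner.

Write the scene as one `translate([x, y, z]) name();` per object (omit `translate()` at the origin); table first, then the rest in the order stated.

table();
translate([0, 1032, 0]) bench();
translate([0, 0, 712]) spool();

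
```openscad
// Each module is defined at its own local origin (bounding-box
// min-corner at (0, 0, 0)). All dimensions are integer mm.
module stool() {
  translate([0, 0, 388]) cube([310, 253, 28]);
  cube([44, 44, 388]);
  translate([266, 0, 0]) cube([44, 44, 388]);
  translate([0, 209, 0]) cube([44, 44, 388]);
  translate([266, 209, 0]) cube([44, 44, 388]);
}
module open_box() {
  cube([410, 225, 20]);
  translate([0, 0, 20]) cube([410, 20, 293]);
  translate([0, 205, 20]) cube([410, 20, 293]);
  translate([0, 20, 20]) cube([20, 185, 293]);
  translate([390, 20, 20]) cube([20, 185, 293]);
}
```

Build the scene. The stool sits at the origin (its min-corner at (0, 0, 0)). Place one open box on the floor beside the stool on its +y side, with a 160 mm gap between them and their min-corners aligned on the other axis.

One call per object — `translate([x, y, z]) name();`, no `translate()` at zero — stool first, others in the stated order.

stool();
translate([0, 413, 0]) open_box();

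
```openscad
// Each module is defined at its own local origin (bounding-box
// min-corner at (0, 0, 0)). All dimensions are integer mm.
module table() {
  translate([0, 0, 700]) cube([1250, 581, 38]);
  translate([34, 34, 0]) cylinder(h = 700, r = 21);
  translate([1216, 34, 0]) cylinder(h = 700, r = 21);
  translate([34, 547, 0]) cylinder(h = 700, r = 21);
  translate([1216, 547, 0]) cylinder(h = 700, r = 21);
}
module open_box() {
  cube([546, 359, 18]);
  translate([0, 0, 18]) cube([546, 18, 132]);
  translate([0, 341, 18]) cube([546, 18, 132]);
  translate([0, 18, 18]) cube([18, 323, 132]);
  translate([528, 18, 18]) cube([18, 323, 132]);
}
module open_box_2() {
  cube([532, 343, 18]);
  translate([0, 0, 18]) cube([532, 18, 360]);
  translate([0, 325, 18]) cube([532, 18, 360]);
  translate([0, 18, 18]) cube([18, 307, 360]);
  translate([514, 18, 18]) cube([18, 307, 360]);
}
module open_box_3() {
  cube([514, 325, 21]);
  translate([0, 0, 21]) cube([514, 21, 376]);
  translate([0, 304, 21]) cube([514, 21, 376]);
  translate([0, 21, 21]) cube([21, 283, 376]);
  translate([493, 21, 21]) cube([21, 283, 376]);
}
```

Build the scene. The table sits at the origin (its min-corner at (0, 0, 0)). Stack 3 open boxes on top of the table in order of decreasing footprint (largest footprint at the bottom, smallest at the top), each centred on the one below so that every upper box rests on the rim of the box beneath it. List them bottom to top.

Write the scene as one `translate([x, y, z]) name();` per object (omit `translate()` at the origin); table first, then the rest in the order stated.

table();
translate([352, 111, 738]) open_box();
translate([359, 119, 888]) open_box_2();
translate([368, 128, 1266]) open_box_3();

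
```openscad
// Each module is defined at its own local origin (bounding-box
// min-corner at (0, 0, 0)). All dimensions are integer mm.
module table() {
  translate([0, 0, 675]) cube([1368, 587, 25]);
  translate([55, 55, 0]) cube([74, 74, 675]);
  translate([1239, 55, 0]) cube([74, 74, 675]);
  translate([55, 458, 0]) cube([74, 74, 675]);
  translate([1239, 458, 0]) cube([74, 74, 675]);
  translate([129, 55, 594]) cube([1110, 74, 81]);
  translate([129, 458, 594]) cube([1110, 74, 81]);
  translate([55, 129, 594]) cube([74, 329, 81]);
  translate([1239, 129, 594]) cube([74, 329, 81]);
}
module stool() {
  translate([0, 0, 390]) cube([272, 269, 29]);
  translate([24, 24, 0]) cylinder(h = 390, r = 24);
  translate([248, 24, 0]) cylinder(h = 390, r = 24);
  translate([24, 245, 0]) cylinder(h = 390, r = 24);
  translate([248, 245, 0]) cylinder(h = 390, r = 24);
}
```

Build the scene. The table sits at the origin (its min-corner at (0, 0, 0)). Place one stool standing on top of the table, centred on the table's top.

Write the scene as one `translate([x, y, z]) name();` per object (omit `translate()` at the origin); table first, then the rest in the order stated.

table();
translate([548, 159, 700]) stool();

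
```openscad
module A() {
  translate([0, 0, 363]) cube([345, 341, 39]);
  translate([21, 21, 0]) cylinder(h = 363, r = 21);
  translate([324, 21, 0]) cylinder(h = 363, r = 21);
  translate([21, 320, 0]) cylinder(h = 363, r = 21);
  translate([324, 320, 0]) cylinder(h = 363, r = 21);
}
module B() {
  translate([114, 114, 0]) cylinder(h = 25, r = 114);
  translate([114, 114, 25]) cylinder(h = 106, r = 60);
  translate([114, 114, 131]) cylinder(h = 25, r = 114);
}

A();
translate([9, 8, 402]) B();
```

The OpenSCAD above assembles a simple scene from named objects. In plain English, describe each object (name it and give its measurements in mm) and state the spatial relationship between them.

A is a four-legged stool. The seat is a 345×341×39 mm slab whose top surface is at z = 402 mm; four round legs, each 42 mm in diameter, run from the floor (z = 0) to the underside of the seat, each leg's axis is inset half a diameter from the nearest pair of seat edges (so the leg's bounding box is flush with the corner).

B is a spool: two coaxial disc flanges of radius 114 mm and thickness 25 mm, joined by a core cylinder of radius 60 mm and height 106 mm. The lower flange rests on z = 0 and the three cylinders share a vertical axis.

The spool is on top of the stool.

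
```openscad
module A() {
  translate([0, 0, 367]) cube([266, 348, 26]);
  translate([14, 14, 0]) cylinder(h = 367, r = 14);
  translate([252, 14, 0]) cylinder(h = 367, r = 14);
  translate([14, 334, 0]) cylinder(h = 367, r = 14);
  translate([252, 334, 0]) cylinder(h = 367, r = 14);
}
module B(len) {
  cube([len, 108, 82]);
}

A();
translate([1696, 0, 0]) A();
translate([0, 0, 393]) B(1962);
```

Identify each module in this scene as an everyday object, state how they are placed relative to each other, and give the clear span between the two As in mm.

Second stool starts at x = 1696; first ends at x = 266; clear span = 1696 − 266 = 1430 mm.

A is a stool. B is a beam. A beam spans the tops of two stools. The clear span between the two stools is 1430 mm.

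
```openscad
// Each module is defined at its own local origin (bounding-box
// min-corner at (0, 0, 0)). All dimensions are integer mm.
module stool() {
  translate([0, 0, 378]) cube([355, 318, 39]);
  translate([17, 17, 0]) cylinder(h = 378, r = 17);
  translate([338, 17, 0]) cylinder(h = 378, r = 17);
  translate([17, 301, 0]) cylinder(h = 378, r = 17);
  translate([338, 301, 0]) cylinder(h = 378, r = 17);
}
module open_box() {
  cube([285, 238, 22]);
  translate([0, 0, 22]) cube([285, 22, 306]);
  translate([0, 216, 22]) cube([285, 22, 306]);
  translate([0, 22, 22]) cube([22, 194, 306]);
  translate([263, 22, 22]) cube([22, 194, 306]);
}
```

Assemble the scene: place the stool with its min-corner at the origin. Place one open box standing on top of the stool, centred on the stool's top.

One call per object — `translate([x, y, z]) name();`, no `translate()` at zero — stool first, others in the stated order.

stool();
translate([35, 40, 417]) open_box();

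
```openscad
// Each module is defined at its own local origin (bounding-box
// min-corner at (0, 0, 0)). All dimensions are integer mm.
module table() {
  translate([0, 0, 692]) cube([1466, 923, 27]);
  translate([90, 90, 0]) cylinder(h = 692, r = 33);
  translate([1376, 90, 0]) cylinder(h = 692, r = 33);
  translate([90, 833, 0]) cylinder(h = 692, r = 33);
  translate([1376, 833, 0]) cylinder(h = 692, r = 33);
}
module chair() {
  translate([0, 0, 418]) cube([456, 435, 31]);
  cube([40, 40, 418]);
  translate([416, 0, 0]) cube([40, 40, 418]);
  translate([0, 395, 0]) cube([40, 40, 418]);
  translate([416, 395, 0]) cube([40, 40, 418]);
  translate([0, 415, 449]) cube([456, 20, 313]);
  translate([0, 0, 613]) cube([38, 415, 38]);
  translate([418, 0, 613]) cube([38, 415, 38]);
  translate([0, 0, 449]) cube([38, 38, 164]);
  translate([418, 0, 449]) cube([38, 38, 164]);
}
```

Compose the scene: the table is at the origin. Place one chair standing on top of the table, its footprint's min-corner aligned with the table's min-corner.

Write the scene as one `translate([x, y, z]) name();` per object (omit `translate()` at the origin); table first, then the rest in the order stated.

table();
translate([0, 0, 719]) chair();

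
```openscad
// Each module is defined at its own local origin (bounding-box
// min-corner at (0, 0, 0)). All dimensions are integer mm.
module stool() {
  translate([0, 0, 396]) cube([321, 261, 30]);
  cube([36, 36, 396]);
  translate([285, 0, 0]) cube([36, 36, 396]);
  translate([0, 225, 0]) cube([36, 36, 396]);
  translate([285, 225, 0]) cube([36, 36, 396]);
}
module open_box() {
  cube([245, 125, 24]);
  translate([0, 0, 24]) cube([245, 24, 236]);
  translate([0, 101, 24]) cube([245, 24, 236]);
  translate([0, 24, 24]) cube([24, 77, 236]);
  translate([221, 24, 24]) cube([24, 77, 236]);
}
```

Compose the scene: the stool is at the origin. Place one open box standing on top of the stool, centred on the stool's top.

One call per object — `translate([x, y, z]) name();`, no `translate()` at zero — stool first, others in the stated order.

stool();
translate([38, 68, 426]) open_box();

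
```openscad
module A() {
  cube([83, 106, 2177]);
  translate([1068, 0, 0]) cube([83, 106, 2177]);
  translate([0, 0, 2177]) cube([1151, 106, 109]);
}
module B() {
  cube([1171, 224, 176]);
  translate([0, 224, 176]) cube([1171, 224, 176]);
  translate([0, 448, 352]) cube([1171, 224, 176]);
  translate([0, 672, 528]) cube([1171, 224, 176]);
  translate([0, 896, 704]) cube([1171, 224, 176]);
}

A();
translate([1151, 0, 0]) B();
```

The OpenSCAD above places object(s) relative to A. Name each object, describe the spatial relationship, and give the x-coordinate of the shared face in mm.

A is a door frame. B is a staircase. The staircase is against the door frame's +x side, with their −y faces flush. The x-coordinate of the shared face is 1151 mm.

The door frame's +x face and the staircase's −x face are both at x = 1151 mm.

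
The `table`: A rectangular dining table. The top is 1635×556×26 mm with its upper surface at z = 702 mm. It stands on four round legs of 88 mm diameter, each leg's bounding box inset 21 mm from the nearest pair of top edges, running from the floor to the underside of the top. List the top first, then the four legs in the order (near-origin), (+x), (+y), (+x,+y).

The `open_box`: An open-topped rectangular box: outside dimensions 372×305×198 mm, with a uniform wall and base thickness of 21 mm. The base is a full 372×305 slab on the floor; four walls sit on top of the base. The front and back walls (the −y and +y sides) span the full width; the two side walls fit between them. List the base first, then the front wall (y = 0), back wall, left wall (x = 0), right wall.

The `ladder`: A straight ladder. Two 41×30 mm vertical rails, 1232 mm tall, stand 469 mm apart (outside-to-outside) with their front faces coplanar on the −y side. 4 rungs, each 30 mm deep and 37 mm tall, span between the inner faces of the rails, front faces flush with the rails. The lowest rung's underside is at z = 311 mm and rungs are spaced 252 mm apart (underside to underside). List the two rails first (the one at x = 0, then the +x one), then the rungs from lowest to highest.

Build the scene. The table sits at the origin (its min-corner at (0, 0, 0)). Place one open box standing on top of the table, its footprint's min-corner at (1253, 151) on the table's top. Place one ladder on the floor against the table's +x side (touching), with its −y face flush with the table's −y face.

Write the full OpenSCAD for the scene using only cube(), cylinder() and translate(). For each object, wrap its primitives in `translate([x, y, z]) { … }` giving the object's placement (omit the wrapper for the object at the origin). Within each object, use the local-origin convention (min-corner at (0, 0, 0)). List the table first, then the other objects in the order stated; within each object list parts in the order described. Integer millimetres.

translate([0, 0, 676]) cube([1635, 556, 26]);
translate([65, 65, 0]) cylinder(h = 676, r = 44);
translate([1570, 65, 0]) cylinder(h = 676, r = 44);
translate([65, 491, 0]) cylinder(h = 676, r = 44);
translate([1570, 491, 0]) cylinder(h = 676, r = 44);
translate([1253, 151, 702]) {
  cube([372, 305, 21]);
  translate([0, 0, 21]) cube([372, 21, 177]);
  translate([0, 284, 21]) cube([372, 21, 177]);
  translate([0, 21, 21]) cube([21, 263, 177]);
  translate([351, 21, 21]) cube([21, 263, 177]);
}
translate([1635, 0, 0]) {
  cube([41, 30, 1232]);
  translate([428, 0, 0]) cube([41, 30, 1232]);
  translate([41, 0, 311]) cube([387, 30, 37]);
  translate([41, 0, 563]) cube([387, 30, 37]);
  translate([41, 0, 815]) cube([387, 30, 37]);
  translate([41, 0, 1067]) cube([387, 30, 37]);
}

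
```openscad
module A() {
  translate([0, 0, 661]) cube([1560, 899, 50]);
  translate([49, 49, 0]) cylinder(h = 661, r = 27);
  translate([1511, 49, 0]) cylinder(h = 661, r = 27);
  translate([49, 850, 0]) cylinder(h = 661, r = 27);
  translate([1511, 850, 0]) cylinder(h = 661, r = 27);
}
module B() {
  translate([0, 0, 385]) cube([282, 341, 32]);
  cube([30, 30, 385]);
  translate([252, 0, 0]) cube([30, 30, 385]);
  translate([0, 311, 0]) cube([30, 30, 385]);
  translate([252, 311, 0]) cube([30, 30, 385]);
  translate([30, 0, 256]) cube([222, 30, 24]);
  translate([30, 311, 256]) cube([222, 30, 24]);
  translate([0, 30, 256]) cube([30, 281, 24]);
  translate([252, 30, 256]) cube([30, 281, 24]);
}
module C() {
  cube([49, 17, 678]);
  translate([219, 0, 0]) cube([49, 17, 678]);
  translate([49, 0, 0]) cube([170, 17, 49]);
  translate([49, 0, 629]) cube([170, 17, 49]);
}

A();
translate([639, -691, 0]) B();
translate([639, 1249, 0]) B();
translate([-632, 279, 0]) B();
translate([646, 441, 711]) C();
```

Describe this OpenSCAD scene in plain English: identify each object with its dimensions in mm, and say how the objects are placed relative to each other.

A is a rectangular dining table. The top is 1560×899×50 mm with its upper surface at z = 711 mm. It stands on four round legs of 54 mm diameter, each leg's bounding box inset 22 mm from the nearest pair of top edges, running from the floor to the underside of the top.

B is a four-legged stool. The seat is a 282×341×32 mm slab whose top surface is at z = 417 mm; four square legs, each 30×30 mm in cross-section, run from the floor (z = 0) to the underside of the seat, each flush with a corner of the seat. Four stretchers, 30 mm wide and 24 mm tall, connect adjacent legs with their undersides at z = 256 mm, each running between the inner faces of the legs it joins and aligned with the legs' outer faces on the other axis.

C is a picture frame with a 170×580 mm rectangular opening (x by z) and a uniform 49 mm border on every side. Frame depth is 17 mm along y. It is built from two vertical stiles running the full outside height and two horizontal rails spanning the gap between the stiles.

Three stools sit around the table at the −y, +y, −x sides. The picture frame is on top of the table, centred.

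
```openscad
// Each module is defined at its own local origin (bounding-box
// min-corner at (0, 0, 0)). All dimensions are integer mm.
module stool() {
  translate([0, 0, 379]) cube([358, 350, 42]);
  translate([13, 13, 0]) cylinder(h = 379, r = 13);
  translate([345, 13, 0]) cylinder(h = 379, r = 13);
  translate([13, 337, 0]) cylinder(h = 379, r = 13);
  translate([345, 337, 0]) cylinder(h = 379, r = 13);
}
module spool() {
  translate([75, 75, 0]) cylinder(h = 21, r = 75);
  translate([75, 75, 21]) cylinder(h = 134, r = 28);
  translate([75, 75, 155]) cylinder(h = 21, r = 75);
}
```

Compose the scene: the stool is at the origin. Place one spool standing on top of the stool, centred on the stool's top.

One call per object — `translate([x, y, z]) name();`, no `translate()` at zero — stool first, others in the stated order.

stool();
translate([104, 100, 421]) spool();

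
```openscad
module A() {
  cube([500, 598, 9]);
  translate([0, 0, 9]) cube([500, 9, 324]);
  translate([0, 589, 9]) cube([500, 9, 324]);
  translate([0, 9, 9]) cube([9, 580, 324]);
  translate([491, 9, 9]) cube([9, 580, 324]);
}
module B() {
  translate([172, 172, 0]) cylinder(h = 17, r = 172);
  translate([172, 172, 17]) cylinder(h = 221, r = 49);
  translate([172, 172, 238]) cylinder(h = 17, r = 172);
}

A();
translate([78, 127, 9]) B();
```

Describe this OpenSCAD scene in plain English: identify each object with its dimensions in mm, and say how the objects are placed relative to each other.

A is an open-topped rectangular box: outside dimensions 500×598×333 mm, with a uniform wall and base thickness of 9 mm. The base is a full 500×598 slab on the floor; four walls sit on top of the base. The front and back walls (the −y and +y sides) span the full width; the two side walls fit between them.

B is a spool: two coaxial disc flanges of radius 172 mm and thickness 17 mm, joined by a core cylinder of radius 49 mm and height 221 mm. The lower flange rests on z = 0 and the three cylinders share a vertical axis.

The spool sits inside the open box, centred.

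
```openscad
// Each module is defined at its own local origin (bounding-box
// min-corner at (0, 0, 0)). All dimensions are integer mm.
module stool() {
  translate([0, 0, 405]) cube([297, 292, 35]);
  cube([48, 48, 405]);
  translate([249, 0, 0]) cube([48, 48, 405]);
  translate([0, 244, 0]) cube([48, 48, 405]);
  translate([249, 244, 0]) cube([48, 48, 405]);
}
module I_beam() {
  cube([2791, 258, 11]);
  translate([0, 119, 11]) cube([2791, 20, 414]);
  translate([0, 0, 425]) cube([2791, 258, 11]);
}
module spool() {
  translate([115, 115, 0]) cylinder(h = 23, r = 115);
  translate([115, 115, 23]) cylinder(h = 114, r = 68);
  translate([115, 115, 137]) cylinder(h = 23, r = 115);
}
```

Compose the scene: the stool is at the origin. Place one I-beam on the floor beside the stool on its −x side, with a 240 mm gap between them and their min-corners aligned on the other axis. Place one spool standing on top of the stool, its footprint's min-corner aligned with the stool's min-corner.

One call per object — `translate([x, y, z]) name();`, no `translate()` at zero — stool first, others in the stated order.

stool();
translate([-3031, 0, 0]) I_beam();
translate([0, 0, 440]) spool();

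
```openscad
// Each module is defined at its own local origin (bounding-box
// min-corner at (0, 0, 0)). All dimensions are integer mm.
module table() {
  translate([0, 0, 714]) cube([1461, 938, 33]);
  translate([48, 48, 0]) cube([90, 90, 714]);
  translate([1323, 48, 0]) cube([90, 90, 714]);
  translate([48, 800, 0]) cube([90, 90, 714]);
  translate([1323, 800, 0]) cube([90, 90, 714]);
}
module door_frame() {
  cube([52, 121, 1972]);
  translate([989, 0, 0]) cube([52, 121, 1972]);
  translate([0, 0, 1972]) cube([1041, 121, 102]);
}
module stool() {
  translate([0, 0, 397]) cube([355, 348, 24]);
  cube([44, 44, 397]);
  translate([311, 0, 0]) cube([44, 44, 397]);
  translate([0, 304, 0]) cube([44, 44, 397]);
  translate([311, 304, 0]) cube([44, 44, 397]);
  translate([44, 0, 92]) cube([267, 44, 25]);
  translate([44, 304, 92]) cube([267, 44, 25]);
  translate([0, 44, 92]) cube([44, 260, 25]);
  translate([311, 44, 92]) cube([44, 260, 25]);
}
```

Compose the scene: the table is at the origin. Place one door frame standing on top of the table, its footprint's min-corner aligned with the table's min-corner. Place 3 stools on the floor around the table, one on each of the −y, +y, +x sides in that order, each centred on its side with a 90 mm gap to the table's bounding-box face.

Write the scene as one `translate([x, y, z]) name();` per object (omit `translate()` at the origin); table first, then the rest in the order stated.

table();
translate([0, 0, 747]) door_frame();
translate([553, -438, 0]) stool();
translate([553, 1028, 0]) stool();
translate([1551, 295, 0]) stool();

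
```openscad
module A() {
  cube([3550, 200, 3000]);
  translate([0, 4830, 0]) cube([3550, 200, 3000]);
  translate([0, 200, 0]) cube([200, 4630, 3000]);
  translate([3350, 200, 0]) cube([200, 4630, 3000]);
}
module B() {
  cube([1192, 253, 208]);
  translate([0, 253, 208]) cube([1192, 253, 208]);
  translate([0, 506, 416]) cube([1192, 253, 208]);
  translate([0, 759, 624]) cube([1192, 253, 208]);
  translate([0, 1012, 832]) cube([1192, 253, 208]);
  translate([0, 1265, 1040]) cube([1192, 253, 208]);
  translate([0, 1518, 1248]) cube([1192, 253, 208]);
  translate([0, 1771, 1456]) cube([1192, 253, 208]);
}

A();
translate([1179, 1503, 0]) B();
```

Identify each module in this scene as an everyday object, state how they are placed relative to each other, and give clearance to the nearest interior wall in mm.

Clearances: x = 979, y = 1303; minimum 979 mm.

A is a house frame. B is a staircase. The staircase sits inside the house frame, centred. The clearance to the nearest interior wall is 979 mm.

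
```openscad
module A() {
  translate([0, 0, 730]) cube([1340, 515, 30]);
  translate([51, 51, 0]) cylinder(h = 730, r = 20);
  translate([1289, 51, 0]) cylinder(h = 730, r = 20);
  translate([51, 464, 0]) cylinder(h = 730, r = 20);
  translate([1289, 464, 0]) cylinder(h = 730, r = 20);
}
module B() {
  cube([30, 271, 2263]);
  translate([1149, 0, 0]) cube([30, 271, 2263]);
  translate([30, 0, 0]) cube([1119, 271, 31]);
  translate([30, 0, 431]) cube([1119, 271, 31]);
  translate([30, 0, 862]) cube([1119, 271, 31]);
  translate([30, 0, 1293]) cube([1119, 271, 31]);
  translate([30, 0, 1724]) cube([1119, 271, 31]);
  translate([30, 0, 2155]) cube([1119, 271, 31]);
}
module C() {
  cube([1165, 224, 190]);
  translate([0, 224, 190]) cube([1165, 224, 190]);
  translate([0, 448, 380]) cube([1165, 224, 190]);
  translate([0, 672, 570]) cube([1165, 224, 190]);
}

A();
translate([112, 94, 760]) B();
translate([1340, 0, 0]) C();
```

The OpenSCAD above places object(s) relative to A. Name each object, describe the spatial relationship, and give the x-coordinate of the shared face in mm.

A is a table. B is a bookshelf. C is a staircase. The bookshelf is on top of the table. The staircase is against the table's +x side, with their −y faces flush. The x-coordinate of the shared face is 1340 mm.

The table's +x face and the staircase's −x face are both at x = 1340 mm.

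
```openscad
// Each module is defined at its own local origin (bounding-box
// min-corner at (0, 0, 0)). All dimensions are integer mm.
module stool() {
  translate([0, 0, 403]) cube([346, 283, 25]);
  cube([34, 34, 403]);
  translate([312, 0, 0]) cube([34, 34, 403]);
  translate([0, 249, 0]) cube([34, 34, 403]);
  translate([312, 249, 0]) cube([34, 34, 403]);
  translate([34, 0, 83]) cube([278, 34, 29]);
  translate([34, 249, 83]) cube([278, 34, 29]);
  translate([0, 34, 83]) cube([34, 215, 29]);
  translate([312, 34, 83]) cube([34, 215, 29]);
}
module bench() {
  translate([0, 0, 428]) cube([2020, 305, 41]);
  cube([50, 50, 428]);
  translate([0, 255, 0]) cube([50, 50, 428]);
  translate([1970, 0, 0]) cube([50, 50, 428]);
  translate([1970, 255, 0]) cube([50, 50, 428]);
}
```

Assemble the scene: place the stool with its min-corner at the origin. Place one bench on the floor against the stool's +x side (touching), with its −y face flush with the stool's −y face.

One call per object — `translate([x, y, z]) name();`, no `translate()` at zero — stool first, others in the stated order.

stool();
translate([346, 0, 0]) bench();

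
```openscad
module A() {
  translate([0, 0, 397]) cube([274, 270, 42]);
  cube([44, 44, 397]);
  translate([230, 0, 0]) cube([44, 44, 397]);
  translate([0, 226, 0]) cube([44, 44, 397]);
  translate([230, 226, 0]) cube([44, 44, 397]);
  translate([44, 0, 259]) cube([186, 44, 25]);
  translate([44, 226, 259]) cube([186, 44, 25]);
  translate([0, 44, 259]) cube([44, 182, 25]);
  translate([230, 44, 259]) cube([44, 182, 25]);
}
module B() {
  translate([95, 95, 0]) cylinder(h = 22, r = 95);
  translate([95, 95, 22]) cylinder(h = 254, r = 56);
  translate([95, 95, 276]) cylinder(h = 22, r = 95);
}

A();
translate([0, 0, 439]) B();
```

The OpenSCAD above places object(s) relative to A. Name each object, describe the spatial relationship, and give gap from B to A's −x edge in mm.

A is a stool. B is a spool. The spool is on top of the stool. The gap from the spool to the stool's −x edge is 0 mm.

The spool's min-x is at 0; the stool's min-x is 0; gap = 0 mm.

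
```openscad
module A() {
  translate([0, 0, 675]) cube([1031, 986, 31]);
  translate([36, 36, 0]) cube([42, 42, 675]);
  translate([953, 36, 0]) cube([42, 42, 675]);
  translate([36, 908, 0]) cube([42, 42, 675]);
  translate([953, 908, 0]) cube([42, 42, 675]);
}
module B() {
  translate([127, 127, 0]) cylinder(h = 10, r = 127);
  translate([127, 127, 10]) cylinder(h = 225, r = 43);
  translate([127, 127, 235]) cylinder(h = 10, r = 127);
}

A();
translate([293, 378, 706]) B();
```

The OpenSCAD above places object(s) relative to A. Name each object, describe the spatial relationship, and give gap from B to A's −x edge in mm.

The spool's min-x is at 293; the table's min-x is 0; gap = 293 mm.

A is a table. B is a spool. The spool is on top of the table. The gap from the spool to the table's −x edge is 293 mm.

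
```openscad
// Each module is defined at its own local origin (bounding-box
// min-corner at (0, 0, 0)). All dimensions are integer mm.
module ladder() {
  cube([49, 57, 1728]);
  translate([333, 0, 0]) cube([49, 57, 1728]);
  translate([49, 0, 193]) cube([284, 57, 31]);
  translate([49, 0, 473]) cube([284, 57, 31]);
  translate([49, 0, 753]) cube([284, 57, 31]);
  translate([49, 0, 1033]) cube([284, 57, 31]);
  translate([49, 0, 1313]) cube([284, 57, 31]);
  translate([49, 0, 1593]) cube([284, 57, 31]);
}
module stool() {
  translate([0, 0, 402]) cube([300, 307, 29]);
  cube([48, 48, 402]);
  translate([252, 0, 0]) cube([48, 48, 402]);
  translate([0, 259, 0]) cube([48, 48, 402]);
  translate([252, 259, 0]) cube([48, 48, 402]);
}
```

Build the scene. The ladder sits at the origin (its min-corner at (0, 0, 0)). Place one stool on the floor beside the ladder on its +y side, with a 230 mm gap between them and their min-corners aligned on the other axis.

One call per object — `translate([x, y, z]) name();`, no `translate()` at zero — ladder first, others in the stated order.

ladder();
translate([0, 287, 0]) stool();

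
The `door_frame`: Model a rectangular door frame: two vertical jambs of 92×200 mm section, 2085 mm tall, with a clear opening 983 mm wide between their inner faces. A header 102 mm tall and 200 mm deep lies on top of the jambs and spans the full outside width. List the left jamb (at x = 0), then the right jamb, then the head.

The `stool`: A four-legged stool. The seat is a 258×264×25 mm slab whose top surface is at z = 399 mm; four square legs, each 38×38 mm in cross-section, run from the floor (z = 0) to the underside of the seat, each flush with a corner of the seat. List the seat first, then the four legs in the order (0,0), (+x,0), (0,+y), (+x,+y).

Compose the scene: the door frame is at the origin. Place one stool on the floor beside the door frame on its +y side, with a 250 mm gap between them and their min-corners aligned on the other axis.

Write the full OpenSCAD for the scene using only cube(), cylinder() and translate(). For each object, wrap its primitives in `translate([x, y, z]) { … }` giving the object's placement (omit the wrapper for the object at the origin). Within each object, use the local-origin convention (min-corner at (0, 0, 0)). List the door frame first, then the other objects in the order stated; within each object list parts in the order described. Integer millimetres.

cube([92, 200, 2085]);
translate([1075, 0, 0]) cube([92, 200, 2085]);
translate([0, 0, 2085]) cube([1167, 200, 102]);
translate([0, 450, 0]) {
  translate([0, 0, 374]) cube([258, 264, 25]);
  cube([38, 38, 374]);
  translate([220, 0, 0]) cube([38, 38, 374]);
  translate([0, 226, 0]) cube([38, 38, 374]);
  translate([220, 226, 0]) cube([38, 38, 374]);
}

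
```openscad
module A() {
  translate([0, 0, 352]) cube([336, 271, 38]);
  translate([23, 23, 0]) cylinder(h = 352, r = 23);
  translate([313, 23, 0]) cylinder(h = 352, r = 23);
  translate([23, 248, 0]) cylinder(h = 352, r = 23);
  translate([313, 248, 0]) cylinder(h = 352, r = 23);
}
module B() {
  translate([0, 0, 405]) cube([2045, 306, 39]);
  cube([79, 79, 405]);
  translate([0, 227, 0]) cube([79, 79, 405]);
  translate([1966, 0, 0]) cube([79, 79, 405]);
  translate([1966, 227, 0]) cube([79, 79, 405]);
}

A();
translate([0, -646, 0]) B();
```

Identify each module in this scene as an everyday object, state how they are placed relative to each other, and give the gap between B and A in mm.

The bench's nearest face is 340 mm from the stool's −y face.

A is a stool. B is a bench. The bench is on the floor beside the stool on its −y side. The gap between the bench and the stool is 340 mm.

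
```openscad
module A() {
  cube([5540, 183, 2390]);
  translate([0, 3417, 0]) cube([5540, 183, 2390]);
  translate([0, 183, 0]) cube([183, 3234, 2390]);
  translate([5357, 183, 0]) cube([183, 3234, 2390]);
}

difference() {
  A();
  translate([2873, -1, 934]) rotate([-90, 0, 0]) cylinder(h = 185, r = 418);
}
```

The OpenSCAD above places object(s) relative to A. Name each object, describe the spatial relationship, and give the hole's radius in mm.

A is a house frame. The house frame has a circular hole through its front wall. The hole's radius is 418 mm.

The subtracted cylinder has r = 418 mm.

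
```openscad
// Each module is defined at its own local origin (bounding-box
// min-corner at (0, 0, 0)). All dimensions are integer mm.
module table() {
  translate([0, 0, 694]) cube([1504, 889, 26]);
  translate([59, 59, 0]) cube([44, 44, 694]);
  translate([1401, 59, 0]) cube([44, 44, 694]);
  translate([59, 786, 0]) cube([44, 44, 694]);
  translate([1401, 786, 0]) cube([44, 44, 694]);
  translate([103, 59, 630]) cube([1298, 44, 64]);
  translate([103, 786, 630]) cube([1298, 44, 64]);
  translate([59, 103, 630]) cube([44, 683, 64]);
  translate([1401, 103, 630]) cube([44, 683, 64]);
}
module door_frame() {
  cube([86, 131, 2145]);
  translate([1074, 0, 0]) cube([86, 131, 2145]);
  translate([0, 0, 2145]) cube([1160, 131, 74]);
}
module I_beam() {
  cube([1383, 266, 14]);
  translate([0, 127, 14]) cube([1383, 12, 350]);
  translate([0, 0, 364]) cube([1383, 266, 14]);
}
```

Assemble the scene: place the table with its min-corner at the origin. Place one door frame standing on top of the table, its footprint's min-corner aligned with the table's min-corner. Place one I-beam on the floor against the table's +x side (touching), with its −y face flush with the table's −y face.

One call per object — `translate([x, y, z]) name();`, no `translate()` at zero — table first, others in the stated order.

table();
translate([0, 0, 720]) door_frame();
translate([1504, 0, 0]) I_beam();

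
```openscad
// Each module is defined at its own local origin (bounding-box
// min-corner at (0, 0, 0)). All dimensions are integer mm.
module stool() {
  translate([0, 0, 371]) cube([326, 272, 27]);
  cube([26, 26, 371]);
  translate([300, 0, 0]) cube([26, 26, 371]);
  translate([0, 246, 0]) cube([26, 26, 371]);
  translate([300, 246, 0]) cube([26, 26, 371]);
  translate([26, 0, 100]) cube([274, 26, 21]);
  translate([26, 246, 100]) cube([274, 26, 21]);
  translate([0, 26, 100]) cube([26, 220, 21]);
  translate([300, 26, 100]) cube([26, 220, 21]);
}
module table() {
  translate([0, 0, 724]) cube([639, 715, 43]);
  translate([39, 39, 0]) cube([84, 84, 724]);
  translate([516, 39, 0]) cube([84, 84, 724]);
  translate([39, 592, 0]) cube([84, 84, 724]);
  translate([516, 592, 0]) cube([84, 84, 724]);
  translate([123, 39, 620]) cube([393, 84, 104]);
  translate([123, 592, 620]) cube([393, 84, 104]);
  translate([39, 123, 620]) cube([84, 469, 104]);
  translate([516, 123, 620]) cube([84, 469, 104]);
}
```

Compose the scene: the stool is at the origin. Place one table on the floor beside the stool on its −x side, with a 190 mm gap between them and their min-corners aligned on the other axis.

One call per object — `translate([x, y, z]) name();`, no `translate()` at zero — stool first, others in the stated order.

stool();
translate([-829, 0, 0]) table();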